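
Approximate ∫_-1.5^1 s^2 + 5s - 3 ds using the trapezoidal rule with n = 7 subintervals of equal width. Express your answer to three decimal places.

Δs = (1 − (-1.5))/7 = 5/14.
f(-1.5) = -8.25, f(-8/7) = -363/49, f(-11/14) = -1237/196, f(-3/7) = -243/49, f(-1/14) = -657/196, f(2/7) = -73/49, f(9/14) = 123/196, f(1) = 3.
T_7 = (Δs/2)·[f(s_0) + 2f(s_1) + ... + 2f(s_{6}) + f(s_7)].
Sum ≈ -9.114.

-9.114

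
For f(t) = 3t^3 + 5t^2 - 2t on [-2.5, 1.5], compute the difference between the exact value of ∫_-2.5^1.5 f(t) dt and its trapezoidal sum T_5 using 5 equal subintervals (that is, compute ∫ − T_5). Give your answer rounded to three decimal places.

Exact integral: ∫_-2.5^1.5 f(t) dt ≈ 10.16667.
T_5 = 10.38.
Error ≈ 10.16667 − 10.38 ≈ -0.213.

-0.213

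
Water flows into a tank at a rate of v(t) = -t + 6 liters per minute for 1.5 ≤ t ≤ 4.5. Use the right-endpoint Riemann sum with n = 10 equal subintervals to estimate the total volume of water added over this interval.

8.55

Δt = (4.5 − 1.5)/10 = 0.3.
Right endpoints: 1.8, 2.1, 2.4, 2.7, 3, 3.3, 3.6, 3.9, 4.2, 4.5.
v(1.8) = 4.2, v(2.1) = 3.9, v(2.4) = 3.6, v(2.7) = 3.3, v(3) = 3, v(3.3) = 2.7, v(3.6) = 2.4, v(3.9) = 2.1, v(4.2) = 1.8, v(4.5) = 1.5.
Sum = Δt · [v(1.8) + v(2.1) + v(2.4) + ...].
Sum = 8.55.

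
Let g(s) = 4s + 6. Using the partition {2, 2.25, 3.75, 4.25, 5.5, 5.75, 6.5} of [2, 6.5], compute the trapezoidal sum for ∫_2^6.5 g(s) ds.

Subinterval widths: 0.25, 1.5, 0.5, 1.25, 0.25, 0.75.
g(2) = 14, g(2.25) = 15, g(3.75) = 21, g(4.25) = 23, g(5.5) = 28, g(5.75) = 29, g(6.5) = 32.
On each subinterval the trapezoid contributes (Δs_i/2)·[g(s_{i-1}) + g(s_i)].
Sum = 103.5.

103.5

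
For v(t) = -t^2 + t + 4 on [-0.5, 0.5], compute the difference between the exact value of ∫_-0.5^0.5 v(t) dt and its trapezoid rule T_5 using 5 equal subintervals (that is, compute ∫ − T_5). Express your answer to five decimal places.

0.00667

Exact integral: ∫_-0.5^0.5 v(t) dt ≈ 3.9166667.
T_5 = 3.91.
Error ≈ 3.9166667 − 3.91 ≈ 0.00667.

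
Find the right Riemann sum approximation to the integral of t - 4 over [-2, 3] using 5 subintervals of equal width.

Δt = (3 − (-2))/5 = 1.
Right endpoints: -1, 0, 1, 2, 3.
f(-1) = -5, f(0) = -4, f(1) = -3, f(2) = -2, f(3) = -1.
Sum = Δt · [f(-1) + f(0) + f(1) + f(2) + f(3)].
Sum = -15.

-15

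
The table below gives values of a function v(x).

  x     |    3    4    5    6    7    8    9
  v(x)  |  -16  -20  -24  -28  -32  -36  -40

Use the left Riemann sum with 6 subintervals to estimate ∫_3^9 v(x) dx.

Δx = 1.
Sum = 1·[(-16) + (-20) + (-24) + (-28) + (-32) + (-36)] = -156.

-156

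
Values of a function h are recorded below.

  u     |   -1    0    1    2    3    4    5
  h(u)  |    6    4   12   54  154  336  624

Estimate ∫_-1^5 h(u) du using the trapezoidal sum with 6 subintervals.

Δu = 1.
T_6 = (1/2)·[6 + 2·4 + 2·12 + 2·54 + 2·154 + 2·336 + 624] = 875.

875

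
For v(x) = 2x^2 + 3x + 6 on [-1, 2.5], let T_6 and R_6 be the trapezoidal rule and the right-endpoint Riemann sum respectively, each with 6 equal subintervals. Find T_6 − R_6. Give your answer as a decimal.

T_6 ≈ 40.355324.
R_6 ≈ 46.480324.
T_6 − R_6 = -6.125.

-6.125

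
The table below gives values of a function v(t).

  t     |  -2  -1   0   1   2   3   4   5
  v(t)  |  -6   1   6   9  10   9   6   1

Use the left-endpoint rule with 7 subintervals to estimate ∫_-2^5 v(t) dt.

35

Δt = 1.
Sum = 1·[(-6) + 1 + 6 + 9 + 10 + 9 + 6] = 35.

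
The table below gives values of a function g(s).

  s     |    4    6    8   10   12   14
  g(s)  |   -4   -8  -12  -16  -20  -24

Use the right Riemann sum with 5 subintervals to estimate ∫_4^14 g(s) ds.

Δs = 2.
Sum = 2·[(-8) + (-12) + (-16) + (-20) + (-24)] = -160.

-160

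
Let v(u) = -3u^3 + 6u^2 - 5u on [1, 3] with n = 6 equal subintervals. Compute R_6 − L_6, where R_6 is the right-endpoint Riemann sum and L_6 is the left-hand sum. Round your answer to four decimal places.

-13.3333

R_6 ≈ -35.111111.
L_6 ≈ -21.777778.
R_6 − L_6 ≈ -13.3333.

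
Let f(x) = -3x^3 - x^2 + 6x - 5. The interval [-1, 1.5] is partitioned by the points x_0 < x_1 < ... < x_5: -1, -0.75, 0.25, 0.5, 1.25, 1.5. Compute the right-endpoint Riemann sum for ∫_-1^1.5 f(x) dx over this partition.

Subinterval widths: 0.25, 1, 0.25, 0.75, 0.25.
Right endpoints: -0.75, 0.25, 0.5, 1.25, 1.5.
f(-0.75) = -8.796875, f(0.25) = -3.609375, f(0.5) = -2.625, f(1.25) = -4.921875, f(1.5) = -8.375.
Sum = Σ Δx_i · f(x_i).
Sum = -12.25.

-12.25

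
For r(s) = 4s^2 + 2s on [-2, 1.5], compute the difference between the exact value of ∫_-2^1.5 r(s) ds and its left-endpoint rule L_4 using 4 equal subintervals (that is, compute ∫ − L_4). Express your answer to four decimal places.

-1.7865

Exact integral: ∫_-2^1.5 r(s) ds ≈ 13.416667.
L_4 = 15.203125.
Error ≈ 13.416667 − 15.203125 ≈ -1.7865.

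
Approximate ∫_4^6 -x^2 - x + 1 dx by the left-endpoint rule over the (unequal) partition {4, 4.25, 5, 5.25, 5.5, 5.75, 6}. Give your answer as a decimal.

-54.078125

Subinterval widths: 0.25, 0.75, 0.25, 0.25, 0.25, 0.25.
Left endpoints: 4, 4.25, 5, 5.25, 5.5, 5.75.
f(4) = -19, f(4.25) = -21.3125, f(5) = -29, f(5.25) = -31.8125, f(5.5) = -34.75, f(5.75) = -37.8125.
Sum = Σ Δx_i · f(x_i).
Sum = -54.078125.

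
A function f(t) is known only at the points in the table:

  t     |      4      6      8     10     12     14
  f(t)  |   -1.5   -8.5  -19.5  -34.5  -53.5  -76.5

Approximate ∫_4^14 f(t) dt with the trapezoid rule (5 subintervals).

-310

Δt = 2.
T_5 = (2/2)·[(-1.5) + 2·(-8.5) + 2·(-19.5) + 2·(-34.5) + 2·(-53.5) + (-76.5)] = -310.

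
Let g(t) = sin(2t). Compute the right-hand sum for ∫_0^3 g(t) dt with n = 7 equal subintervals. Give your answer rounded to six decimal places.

-0.041194

Δt = (3 − 0)/7 = 3/7.
Right endpoints: 3/7, 6/7, 9/7, 12/7, 15/7, 18/7, 3.
g(3/7) ≈ 0.755975, g(6/7) ≈ 0.989723, g(9/7) ≈ 0.539770, g(12/7) ≈ -0.283056, g(15/7) ≈ -0.910347, g(18/7) ≈ -0.908770, g(3) ≈ -0.279415.
Sum = Δt · [g(3/7) + g(6/7) + g(9/7) + ...].
Sum ≈ -0.041194.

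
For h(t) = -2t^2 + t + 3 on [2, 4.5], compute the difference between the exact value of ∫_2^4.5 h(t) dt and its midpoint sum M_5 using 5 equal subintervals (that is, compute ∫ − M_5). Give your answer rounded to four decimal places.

Exact integral: ∫_2^4.5 h(t) dt ≈ -39.791667.
M_5 = -39.6875.
Error ≈ -39.791667 − (-39.6875) ≈ -0.1042.

-0.1042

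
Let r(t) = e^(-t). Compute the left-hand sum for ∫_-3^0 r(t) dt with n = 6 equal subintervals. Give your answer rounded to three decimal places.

24.253

Δt = (0 − (-3))/6 = 0.5.
Left endpoints: -3, -2.5, -2, -1.5, -1, -0.5.
r(-3) ≈ 20.086, r(-2.5) ≈ 12.182, r(-2) ≈ 7.389, r(-1.5) ≈ 4.482, r(-1) ≈ 2.718, r(-0.5) ≈ 1.649.
Sum = Δt · [r(-3) + r(-2.5) + r(-2) + ...].
Sum ≈ 24.253.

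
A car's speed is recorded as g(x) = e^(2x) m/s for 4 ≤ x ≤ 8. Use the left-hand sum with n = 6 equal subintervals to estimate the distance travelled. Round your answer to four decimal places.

2119824.7602

Δx = (8 − 4)/6 = 2/3.
Left endpoints: 4, 14/3, 16/3, 6, 20/3, 22/3.
g(4) ≈ 2980.9580, g(14/3) ≈ 11308.7646, g(16/3) ≈ 42901.6972, g(6) ≈ 162754.7914, g(20/3) ≈ 617437.6269, g(22/3) ≈ 2342353.3022.
Sum = Δx · [g(4) + g(14/3) + g(16/3) + ...].
Sum ≈ 2119824.7602.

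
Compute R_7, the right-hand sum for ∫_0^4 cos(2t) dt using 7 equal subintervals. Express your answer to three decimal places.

0.112

Δt = (4 − 0)/7 = 4/7.
Right endpoints: 4/7, 8/7, 12/7, 16/7, 20/7, 24/7, 4.
f(4/7) ≈ 0.415, f(8/7) ≈ -0.656, f(12/7) ≈ -0.959, f(16/7) ≈ -0.140, f(20/7) ≈ 0.842, f(24/7) ≈ 0.840, f(4) ≈ -0.146.
Sum = Δt · [f(4/7) + f(8/7) + f(12/7) + ...].
Sum ≈ 0.112.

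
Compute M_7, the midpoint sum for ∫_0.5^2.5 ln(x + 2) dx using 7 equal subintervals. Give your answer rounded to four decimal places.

Δx = (2.5 − 0.5)/7 = 2/7.
Midpoints: 9/14, 13/14, 17/14, 1.5, 25/14, 29/14, 33/14.
f(9/14) ≈ 0.9719, f(13/14) ≈ 1.0745, f(17/14) ≈ 1.1676, f(1.5) ≈ 1.2528, f(25/14) ≈ 1.3312, f(29/14) ≈ 1.4040, f(33/14) ≈ 1.4718.
Sum = Δx · [f(9/14) + f(13/14) + f(17/14) + ...].
Sum ≈ 2.4782.

2.4782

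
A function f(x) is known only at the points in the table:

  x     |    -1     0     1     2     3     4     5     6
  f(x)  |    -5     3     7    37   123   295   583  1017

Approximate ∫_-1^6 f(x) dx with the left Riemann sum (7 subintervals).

1043

Δx = 1.
Sum = 1·[(-5) + 3 + 7 + 37 + 123 + 295 + 583] = 1043.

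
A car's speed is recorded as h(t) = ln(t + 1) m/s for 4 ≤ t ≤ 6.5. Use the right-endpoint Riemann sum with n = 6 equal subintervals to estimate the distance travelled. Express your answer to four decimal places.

Δt = (6.5 − 4)/6 = 5/12.
Right endpoints: 53/12, 29/6, 5.25, 17/3, 73/12, 6.5.
h(53/12) ≈ 1.6895, h(29/6) ≈ 1.7636, h(5.25) ≈ 1.8326, h(17/3) ≈ 1.8971, h(73/12) ≈ 1.9577, h(6.5) ≈ 2.0149.
Sum = Δt · [h(53/12) + h(29/6) + h(5.25) + ...].
Sum ≈ 4.6481.

4.6481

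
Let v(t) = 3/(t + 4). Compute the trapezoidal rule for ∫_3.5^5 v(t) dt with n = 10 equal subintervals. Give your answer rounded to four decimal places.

Δt = (5 − 3.5)/10 = 0.15.
v(3.5) = 0.4, v(3.65) = 20/51, v(3.8) = 5/13, v(3.95) = 20/53, v(4.1) = 10/27, v(4.25) = 4/11, v(4.4) = 5/14, v(4.55) = 20/57, v(4.7) = 10/29, v(4.85) = 20/59, v(5) = 1/3.
T_10 = (Δt/2)·[v(t_0) + 2v(t_1) + ... + 2v(t_{9}) + v(t_10)].
Sum ≈ 0.5470.

0.5470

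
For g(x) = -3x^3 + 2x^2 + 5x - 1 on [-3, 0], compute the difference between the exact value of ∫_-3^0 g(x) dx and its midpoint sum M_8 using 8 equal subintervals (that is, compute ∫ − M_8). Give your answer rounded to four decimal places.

Exact integral: ∫_-3^0 g(x) dx = 53.25.
M_8 ≈ 52.705078.
Error ≈ 53.25 − 52.705078 ≈ 0.5449.

0.5449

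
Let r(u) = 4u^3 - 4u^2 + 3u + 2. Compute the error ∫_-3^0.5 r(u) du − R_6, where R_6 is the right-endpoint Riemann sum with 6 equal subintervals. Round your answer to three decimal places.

Exact integral: ∫_-3^0.5 r(u) du ≈ -123.22917.
R_6 ≈ -82.08391.
Error ≈ -123.22917 − (-82.08391) ≈ -41.145.

-41.145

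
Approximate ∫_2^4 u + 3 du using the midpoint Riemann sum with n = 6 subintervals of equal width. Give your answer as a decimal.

Δu = (4 − 2)/6 = 1/3.
Midpoints: 13/6, 2.5, 17/6, 19/6, 3.5, 23/6.
f(13/6) = 31/6, f(2.5) = 5.5, f(17/6) = 35/6, f(19/6) = 37/6, f(3.5) = 6.5, f(23/6) = 41/6.
Sum = Δu · [f(13/6) + f(2.5) + f(17/6) + ...].
Sum = 12.

12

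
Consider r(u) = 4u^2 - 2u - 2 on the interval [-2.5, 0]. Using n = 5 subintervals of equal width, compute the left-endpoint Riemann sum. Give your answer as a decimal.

30

Δu = (0 − (-2.5))/5 = 0.5.
Left endpoints: -2.5, -2, -1.5, -1, -0.5.
r(-2.5) = 28, r(-2) = 18, r(-1.5) = 10, r(-1) = 4, r(-0.5) = 0.
Sum = Δu · [r(-2.5) + r(-2) + r(-1.5) + r(-1) + r(-0.5)].
Sum = 30.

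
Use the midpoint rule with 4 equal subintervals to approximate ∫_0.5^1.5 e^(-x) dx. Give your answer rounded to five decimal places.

0.38240

Δx = (1.5 − 0.5)/4 = 0.25.
Midpoints: 0.625, 0.875, 1.125, 1.375.
f(0.625) ≈ 0.53526, f(0.875) ≈ 0.41686, f(1.125) ≈ 0.32465, f(1.375) ≈ 0.25284.
Sum = Δx · [f(0.625) + f(0.875) + f(1.125) + f(1.375)].
Sum ≈ 0.38240.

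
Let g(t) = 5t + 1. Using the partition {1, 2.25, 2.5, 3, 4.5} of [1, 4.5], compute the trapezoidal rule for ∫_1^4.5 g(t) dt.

Subinterval widths: 1.25, 0.25, 0.5, 1.5.
g(1) = 6, g(2.25) = 12.25, g(2.5) = 13.5, g(3) = 16, g(4.5) = 23.5.
On each subinterval the trapezoid contributes (Δt_i/2)·[g(t_{i-1}) + g(t_i)].
Sum = 51.625.

51.625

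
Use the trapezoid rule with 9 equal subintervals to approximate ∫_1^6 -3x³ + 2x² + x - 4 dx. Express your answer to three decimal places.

-838.004

Δx = (6 − 1)/9 = 5/9.
f(1) = -4, f(14/9) = -2162/243, f(19/9) = -5152/243, f(8/3) = -44, f(29/9) = -19532/243, f(34/9) = -32422/243, f(13/3) = -1856/9, f(44/9) = -73352/243, f(49/9) = -102892/243, f(6) = -574.
T_9 = (Δx/2)·[f(x_0) + 2f(x_1) + ... + 2f(x_{8}) + f(x_9)].
Sum ≈ -838.004.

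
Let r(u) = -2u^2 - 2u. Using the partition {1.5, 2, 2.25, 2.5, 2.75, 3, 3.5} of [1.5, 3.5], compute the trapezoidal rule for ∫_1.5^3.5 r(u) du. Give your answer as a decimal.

Subinterval widths: 0.5, 0.25, 0.25, 0.25, 0.25, 0.5.
r(1.5) = -7.5, r(2) = -12, r(2.25) = -14.625, r(2.5) = -17.5, r(2.75) = -20.625, r(3) = -24, r(3.5) = -31.5.
On each subinterval the trapezoid contributes (Δu_i/2)·[r(u_{i-1}) + r(u_i)].
Sum = -36.4375.

-36.4375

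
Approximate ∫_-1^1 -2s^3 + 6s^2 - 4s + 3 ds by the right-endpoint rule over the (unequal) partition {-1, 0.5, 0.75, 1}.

4.7578125

Subinterval widths: 1.5, 0.25, 0.25.
Right endpoints: 0.5, 0.75, 1.
f(0.5) = 2.25, f(0.75) = 2.53125, f(1) = 3.
Sum = Σ Δs_i · f(s_i).
Sum = 4.7578125.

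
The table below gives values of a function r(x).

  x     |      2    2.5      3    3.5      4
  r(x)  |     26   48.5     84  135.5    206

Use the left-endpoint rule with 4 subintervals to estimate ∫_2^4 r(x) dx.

Δx = 0.5.
Sum = 0.5·[26 + 48.5 + 84 + 135.5] = 147.

147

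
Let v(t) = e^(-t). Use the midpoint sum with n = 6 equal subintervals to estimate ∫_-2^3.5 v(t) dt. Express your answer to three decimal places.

7.107

Δt = (3.5 − (-2))/6 = 11/12.
Midpoints: -37/24, -0.625, 7/24, 29/24, 2.125, 73/24.
v(-37/24) ≈ 4.672, v(-0.625) ≈ 1.868, v(7/24) ≈ 0.747, v(29/24) ≈ 0.299, v(2.125) ≈ 0.119, v(73/24) ≈ 0.048.
Sum = Δt · [v(-37/24) + v(-0.625) + v(7/24) + ...].
Sum ≈ 7.107.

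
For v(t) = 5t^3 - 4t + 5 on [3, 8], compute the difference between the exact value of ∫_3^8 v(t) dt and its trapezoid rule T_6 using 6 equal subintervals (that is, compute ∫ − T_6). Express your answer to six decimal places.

-47.743056

Exact integral: ∫_3^8 v(t) dt = 4933.75.
T_6 ≈ 4981.49305556.
Error ≈ 4933.75 − 4981.49305556 ≈ -47.743056.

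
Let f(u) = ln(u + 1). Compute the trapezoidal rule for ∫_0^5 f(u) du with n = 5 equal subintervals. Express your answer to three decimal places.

Δu = (5 − 0)/5 = 1.
f(0) ≈ 0.000, f(1) ≈ 0.693, f(2) ≈ 1.099, f(3) ≈ 1.386, f(4) ≈ 1.609, f(5) ≈ 1.792.
T_5 = (Δu/2)·[f(u_0) + 2f(u_1) + ... + 2f(u_{4}) + f(u_5)].
Sum ≈ 5.683.

5.683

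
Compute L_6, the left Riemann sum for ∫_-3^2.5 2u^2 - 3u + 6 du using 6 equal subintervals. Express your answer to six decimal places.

77.165509

Δu = (2.5 − (-3))/6 = 11/12.
Left endpoints: -3, -25/12, -7/6, -0.25, 2/3, 19/12.
f(-3) = 33, f(-25/12) = 1507/72, f(-7/6) = 110/9, f(-0.25) = 6.875, f(2/3) = 44/9, f(19/12) = 451/72.
Sum = Δu · [f(-3) + f(-25/12) + f(-7/6) + ...].
Sum ≈ 77.165509.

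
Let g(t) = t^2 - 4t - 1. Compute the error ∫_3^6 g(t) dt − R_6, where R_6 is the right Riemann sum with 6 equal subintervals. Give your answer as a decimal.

-3.875

Exact integral: ∫_3^6 g(t) dt = 6.
R_6 = 9.875.
Error = 6 − 9.875 = -3.875.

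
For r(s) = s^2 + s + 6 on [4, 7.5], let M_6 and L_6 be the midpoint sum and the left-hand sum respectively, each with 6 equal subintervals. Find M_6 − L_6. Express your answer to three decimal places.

M_6 ≈ 160.31742.
L_6 ≈ 147.85475.
M_6 − L_6 ≈ 12.463.

12.463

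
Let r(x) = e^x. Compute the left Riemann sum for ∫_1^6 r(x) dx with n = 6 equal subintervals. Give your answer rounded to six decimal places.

Δx = (6 − 1)/6 = 5/6.
Left endpoints: 1, 11/6, 8/3, 3.5, 13/3, 31/6.
r(1) ≈ 2.718282, r(11/6) ≈ 6.254701, r(8/3) ≈ 14.391916, r(3.5) ≈ 33.115452, r(13/3) ≈ 76.197857, r(31/6) ≈ 175.329431.
Sum = Δx · [r(1) + r(11/6) + r(8/3) + ...].
Sum ≈ 256.673032.

256.673032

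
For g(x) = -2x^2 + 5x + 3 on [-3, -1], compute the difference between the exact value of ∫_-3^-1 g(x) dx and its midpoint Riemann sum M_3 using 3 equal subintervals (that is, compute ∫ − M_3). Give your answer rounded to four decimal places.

-0.1481

Exact integral: ∫_-3^-1 g(x) dx ≈ -31.333333.
M_3 ≈ -31.185185.
Error ≈ -31.333333 − (-31.185185) ≈ -0.1481.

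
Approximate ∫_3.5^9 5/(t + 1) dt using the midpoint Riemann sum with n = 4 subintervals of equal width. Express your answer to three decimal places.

3.977

Δt = (9 − 3.5)/4 = 1.375.
Midpoints: 4.1875, 5.5625, 6.9375, 8.3125.
f(4.1875) = 80/83, f(5.5625) = 16/21, f(6.9375) = 80/127, f(8.3125) = 80/149.
Sum = Δt · [f(4.1875) + f(5.5625) + f(6.9375) + f(8.3125)].
Sum ≈ 3.977.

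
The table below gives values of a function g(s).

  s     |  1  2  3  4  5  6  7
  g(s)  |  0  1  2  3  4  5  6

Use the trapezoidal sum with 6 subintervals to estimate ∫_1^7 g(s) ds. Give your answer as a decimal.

Δs = 1.
T_6 = (1/2)·[0 + 2·1 + 2·2 + 2·3 + 2·4 + 2·5 + 6] = 18.

18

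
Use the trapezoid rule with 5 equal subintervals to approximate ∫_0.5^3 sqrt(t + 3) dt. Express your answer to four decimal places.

5.4314

Δt = (3 − 0.5)/5 = 0.5.
f(0.5) ≈ 1.8708, f(1) ≈ 2.0000, f(1.5) ≈ 2.1213, f(2) ≈ 2.2361, f(2.5) ≈ 2.3452, f(3) ≈ 2.4495.
T_5 = (Δt/2)·[f(t_0) + 2f(t_1) + ... + 2f(t_{4}) + f(t_5)].
Sum ≈ 5.4314.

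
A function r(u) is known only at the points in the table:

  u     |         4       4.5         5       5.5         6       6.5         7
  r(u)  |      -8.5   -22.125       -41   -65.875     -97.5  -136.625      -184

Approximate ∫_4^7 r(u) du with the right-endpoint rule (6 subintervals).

-273.5625

Δu = 0.5.
Sum = 0.5·[(-22.125) + (-41) + (-65.875) + (-97.5) + (-136.625) + (-184)] = -273.5625.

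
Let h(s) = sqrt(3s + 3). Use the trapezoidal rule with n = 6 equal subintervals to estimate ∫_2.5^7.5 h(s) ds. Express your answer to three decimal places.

Δs = (7.5 − 2.5)/6 = 5/6.
h(2.5) ≈ 3.240, h(10/3) ≈ 3.606, h(25/6) ≈ 3.937, h(5) ≈ 4.243, h(35/6) ≈ 4.528, h(20/3) ≈ 4.796, h(7.5) ≈ 5.050.
T_6 = (Δs/2)·[h(s_0) + 2h(s_1) + ... + 2h(s_{5}) + h(s_6)].
Sum ≈ 21.045.

21.045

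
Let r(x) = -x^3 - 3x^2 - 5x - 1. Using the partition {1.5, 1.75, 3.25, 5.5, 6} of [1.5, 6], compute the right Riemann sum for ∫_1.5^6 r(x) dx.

Subinterval widths: 0.25, 1.5, 2.25, 0.5.
Right endpoints: 1.75, 3.25, 5.5, 6.
r(1.75) = -24.296875, r(3.25) = -83.265625, r(5.5) = -285.625, r(6) = -355.
Sum = Σ Δx_i · r(x_i).
Sum = -951.12890625.

-951.12890625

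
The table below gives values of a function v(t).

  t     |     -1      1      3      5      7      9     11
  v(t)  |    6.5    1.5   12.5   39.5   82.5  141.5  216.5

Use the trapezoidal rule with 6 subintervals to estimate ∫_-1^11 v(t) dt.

778

Δt = 2.
T_6 = (2/2)·[6.5 + 2·1.5 + 2·12.5 + 2·39.5 + 2·82.5 + 2·141.5 + 216.5] = 778.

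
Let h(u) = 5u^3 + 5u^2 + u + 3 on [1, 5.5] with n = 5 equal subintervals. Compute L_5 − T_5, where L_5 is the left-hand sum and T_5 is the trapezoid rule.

-439.93125

L_5 = 1039.05.
T_5 = 1478.98125.
L_5 − T_5 = -439.93125.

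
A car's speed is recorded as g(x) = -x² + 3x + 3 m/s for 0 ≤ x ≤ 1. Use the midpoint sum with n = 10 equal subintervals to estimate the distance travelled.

4.1675

Δx = (1 − 0)/10 = 0.1.
Midpoints: 0.05, 0.15, 0.25, 0.35, 0.45, 0.55, 0.65, 0.75, 0.85, 0.95.
g(0.05) = 3.1475, g(0.15) = 3.4275, g(0.25) = 3.6875, g(0.35) = 3.9275, g(0.45) = 4.1475, g(0.55) = 4.3475, g(0.65) = 4.5275, g(0.75) = 4.6875, g(0.85) = 4.8275, g(0.95) = 4.9475.
Sum = Δx · [g(0.05) + g(0.15) + g(0.25) + ...].
Sum = 4.1675.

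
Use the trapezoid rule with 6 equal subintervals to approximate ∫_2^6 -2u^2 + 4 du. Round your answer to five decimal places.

-123.25926

Δu = (6 − 2)/6 = 2/3.
f(2) = -4, f(8/3) = -92/9, f(10/3) = -164/9, f(4) = -28, f(14/3) = -356/9, f(16/3) = -476/9, f(6) = -68.
T_6 = (Δu/2)·[f(u_0) + 2f(u_1) + ... + 2f(u_{5}) + f(u_6)].
Sum ≈ -123.25926.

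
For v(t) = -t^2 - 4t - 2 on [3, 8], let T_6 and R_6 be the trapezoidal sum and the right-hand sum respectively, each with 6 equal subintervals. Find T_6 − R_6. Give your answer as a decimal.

31.25

T_6 ≈ -282.245370.
R_6 ≈ -313.495370.
T_6 − R_6 = 31.25.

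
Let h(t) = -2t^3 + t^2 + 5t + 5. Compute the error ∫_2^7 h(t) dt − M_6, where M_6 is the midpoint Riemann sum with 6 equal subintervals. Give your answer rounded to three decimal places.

Exact integral: ∫_2^7 h(t) dt ≈ -943.33333.
M_6 ≈ -935.81019.
Error ≈ -943.33333 − (-935.81019) ≈ -7.523.

-7.523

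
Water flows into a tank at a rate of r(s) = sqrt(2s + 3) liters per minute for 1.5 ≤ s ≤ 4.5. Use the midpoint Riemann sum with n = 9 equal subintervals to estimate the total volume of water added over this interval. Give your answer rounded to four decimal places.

Δs = (4.5 − 1.5)/9 = 1/3.
Midpoints: 5/3, 2, 7/3, 8/3, 3, 10/3, 11/3, 4, 13/3.
r(5/3) ≈ 2.5166, r(2) ≈ 2.6458, r(7/3) ≈ 2.7689, r(8/3) ≈ 2.8868, r(3) ≈ 3.0000, r(10/3) ≈ 3.1091, r(11/3) ≈ 3.2146, r(4) ≈ 3.3166, r(13/3) ≈ 3.4157.
Sum = Δs · [r(5/3) + r(2) + r(7/3) + ...].
Sum ≈ 8.9580.

8.9580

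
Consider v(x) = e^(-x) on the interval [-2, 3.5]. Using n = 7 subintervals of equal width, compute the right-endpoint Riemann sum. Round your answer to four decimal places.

4.8426

Δx = (3.5 − (-2))/7 = 11/14.
Right endpoints: -17/14, -3/7, 5/14, 8/7, 27/14, 19/7, 3.5.
v(-17/14) ≈ 3.3679, v(-3/7) ≈ 1.5351, v(5/14) ≈ 0.6997, v(8/7) ≈ 0.3189, v(27/14) ≈ 0.1454, v(19/7) ≈ 0.0663, v(3.5) ≈ 0.0302.
Sum = Δx · [v(-17/14) + v(-3/7) + v(5/14) + ...].
Sum ≈ 4.8426.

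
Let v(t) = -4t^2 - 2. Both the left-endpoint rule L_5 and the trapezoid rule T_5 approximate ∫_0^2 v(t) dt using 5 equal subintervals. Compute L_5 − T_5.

3.2

L_5 = -11.68.
T_5 = -14.88.
L_5 − T_5 = 3.2.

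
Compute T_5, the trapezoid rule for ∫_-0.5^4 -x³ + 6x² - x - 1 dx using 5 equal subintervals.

52.34625

Δx = (4 − (-0.5))/5 = 0.9.
f(-0.5) = 1.125, f(0.4) = -0.504, f(1.3) = 5.643, f(2.2) = 15.192, f(3.1) = 23.769, f(4) = 27.
T_5 = (Δx/2)·[f(x_0) + 2f(x_1) + ... + 2f(x_{4}) + f(x_5)].
Sum = 52.34625.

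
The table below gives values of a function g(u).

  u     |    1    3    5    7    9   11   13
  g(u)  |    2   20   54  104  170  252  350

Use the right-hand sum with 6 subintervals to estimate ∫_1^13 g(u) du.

1900

Δu = 2.
Sum = 2·[20 + 54 + 104 + 170 + 252 + 350] = 1900.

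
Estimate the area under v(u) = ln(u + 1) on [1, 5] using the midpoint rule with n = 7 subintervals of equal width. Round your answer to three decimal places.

5.369

Δu = (5 − 1)/7 = 4/7.
Midpoints: 9/7, 13/7, 17/7, 3, 25/7, 29/7, 33/7.
v(9/7) ≈ 0.827, v(13/7) ≈ 1.050, v(17/7) ≈ 1.232, v(3) ≈ 1.386, v(25/7) ≈ 1.520, v(29/7) ≈ 1.638, v(33/7) ≈ 1.743.
Sum = Δu · [v(9/7) + v(13/7) + v(17/7) + ...].
Sum ≈ 5.369.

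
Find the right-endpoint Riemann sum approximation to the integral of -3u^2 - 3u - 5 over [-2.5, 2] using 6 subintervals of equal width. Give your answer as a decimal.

-46.546875

Δu = (2 − (-2.5))/6 = 0.75.
Right endpoints: -1.75, -1, -0.25, 0.5, 1.25, 2.
f(-1.75) = -8.9375, f(-1) = -5, f(-0.25) = -4.4375, f(0.5) = -7.25, f(1.25) = -13.4375, f(2) = -23.
Sum = Δu · [f(-1.75) + f(-1) + f(-0.25) + ...].
Sum = -46.546875.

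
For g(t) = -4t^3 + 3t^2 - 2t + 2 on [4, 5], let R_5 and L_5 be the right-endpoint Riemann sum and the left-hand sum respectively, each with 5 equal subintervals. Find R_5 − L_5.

-43.8

R_5 = -337.24.
L_5 = -293.44.
R_5 − L_5 = -43.8.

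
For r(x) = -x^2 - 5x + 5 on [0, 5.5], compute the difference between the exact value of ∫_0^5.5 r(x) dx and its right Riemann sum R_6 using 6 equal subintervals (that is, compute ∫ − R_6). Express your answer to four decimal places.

Exact integral: ∫_0^5.5 r(x) dx ≈ -103.583333.
R_6 ≈ -130.822338.
Error ≈ -103.583333 − (-130.822338) ≈ 27.2390.

27.2390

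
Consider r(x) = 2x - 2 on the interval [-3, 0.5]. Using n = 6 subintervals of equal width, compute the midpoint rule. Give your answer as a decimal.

-15.75

Δx = (0.5 − (-3))/6 = 7/12.
Midpoints: -65/24, -2.125, -37/24, -23/24, -0.375, 5/24.
r(-65/24) = -89/12, r(-2.125) = -6.25, r(-37/24) = -61/12, r(-23/24) = -47/12, r(-0.375) = -2.75, r(5/24) = -19/12.
Sum = Δx · [r(-65/24) + r(-2.125) + r(-37/24) + ...].
Sum = -15.75.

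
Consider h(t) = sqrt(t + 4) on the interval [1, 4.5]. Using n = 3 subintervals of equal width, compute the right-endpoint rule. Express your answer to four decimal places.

Δt = (4.5 − 1)/3 = 7/6.
Right endpoints: 13/6, 10/3, 4.5.
h(13/6) ≈ 2.4833, h(10/3) ≈ 2.7080, h(4.5) ≈ 2.9155.
Sum = Δt · [h(13/6) + h(10/3) + h(4.5)].
Sum ≈ 9.4579.

9.4579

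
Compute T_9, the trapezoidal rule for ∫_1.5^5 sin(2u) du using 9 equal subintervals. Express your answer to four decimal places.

Δu = (5 − 1.5)/9 = 7/18.
f(1.5) ≈ 0.1411, f(17/9) ≈ -0.5941, f(41/18) ≈ -0.9877, f(8/3) ≈ -0.8133, f(55/18) ≈ -0.1712, f(31/9) ≈ 0.5693, f(23/6) ≈ 0.9825, f(38/9) ≈ 0.8307, f(83/18) ≈ 0.2012, f(5) ≈ -0.5440.
T_9 = (Δu/2)·[f(u_0) + 2f(u_1) + ... + 2f(u_{8}) + f(u_9)].
Sum ≈ -0.0716.

-0.0716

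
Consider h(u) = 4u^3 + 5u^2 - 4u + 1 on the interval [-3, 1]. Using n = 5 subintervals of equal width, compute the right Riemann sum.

Δu = (1 − (-3))/5 = 0.8.
Right endpoints: -2.2, -1.4, -0.6, 0.2, 1.
h(-2.2) = -8.592, h(-1.4) = 5.424, h(-0.6) = 4.336, h(0.2) = 0.432, h(1) = 6.
Sum = Δu · [h(-2.2) + h(-1.4) + h(-0.6) + h(0.2) + h(1)].
Sum = 6.08.

6.08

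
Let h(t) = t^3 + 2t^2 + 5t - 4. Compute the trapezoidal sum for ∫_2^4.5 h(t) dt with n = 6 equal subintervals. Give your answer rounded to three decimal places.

185.407

Δt = (4.5 − 2)/6 = 5/12.
h(2) = 22, h(29/12) = 58541/1728, h(17/6) = 10577/216, h(3.25) = 67.703125, h(11/3) = 2444/27, h(49/12) = 203641/1728, h(4.5) = 150.125.
T_6 = (Δt/2)·[h(t_0) + 2h(t_1) + ... + 2h(t_{5}) + h(t_6)].
Sum ≈ 185.407.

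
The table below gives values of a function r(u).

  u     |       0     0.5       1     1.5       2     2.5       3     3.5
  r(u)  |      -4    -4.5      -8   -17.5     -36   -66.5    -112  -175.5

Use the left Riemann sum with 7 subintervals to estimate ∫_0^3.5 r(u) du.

-124.25

Δu = 0.5.
Sum = 0.5·[(-4) + (-4.5) + (-8) + (-17.5) + (-36) + (-66.5) + (-112)] = -124.25.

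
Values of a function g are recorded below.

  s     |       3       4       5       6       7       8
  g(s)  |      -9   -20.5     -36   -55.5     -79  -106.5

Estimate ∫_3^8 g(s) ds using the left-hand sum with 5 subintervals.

Δs = 1.
Sum = 1·[(-9) + (-20.5) + (-36) + (-55.5) + (-79)] = -200.

-200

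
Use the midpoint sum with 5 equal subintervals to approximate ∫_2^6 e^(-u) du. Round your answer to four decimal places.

0.1294

Δu = (6 − 2)/5 = 0.8.
Midpoints: 2.4, 3.2, 4, 4.8, 5.6.
f(2.4) ≈ 0.0907, f(3.2) ≈ 0.0408, f(4) ≈ 0.0183, f(4.8) ≈ 0.0082, f(5.6) ≈ 0.0037.
Sum = Δu · [f(2.4) + f(3.2) + f(4) + f(4.8) + f(5.6)].
Sum ≈ 0.1294.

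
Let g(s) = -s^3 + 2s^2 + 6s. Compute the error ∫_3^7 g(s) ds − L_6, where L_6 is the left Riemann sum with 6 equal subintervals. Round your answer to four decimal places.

Exact integral: ∫_3^7 g(s) ds ≈ -249.333333.
L_6 ≈ -182.518519.
Error ≈ -249.333333 − (-182.518519) ≈ -66.8148.

-66.8148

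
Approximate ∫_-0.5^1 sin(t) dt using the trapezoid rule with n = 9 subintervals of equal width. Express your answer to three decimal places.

Δt = (1 − (-0.5))/9 = 1/6.
f(-0.5) ≈ -0.479, f(-1/3) ≈ -0.327, f(-1/6) ≈ -0.166, f(0) ≈ 0.000, f(1/6) ≈ 0.166, f(1/3) ≈ 0.327, f(0.5) ≈ 0.479, f(2/3) ≈ 0.618, f(5/6) ≈ 0.740, f(1) ≈ 0.841.
T_9 = (Δt/2)·[f(t_0) + 2f(t_1) + ... + 2f(t_{8}) + f(t_9)].
Sum ≈ 0.336.

0.336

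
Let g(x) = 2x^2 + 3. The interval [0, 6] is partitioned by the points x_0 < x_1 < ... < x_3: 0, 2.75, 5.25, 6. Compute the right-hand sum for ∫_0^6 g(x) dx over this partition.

251.40625

Subinterval widths: 2.75, 2.5, 0.75.
Right endpoints: 2.75, 5.25, 6.
g(2.75) = 18.125, g(5.25) = 58.125, g(6) = 75.
Sum = Σ Δx_i · g(x_i).
Sum = 251.40625.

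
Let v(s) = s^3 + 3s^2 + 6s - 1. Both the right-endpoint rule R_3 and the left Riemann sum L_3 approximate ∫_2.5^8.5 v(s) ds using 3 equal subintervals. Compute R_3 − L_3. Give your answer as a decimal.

R_3 = 2996.25.
L_3 = 1331.25.
R_3 − L_3 = 1665.

1665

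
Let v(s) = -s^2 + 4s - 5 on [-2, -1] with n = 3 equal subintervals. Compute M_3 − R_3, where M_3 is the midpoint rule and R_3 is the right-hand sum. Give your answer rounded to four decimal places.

M_3 ≈ -13.324074.
R_3 ≈ -12.185185.
M_3 − R_3 ≈ -1.1389.

-1.1389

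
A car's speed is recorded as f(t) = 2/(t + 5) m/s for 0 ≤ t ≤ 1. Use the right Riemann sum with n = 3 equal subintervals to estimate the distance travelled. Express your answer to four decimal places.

Δt = (1 − 0)/3 = 1/3.
Right endpoints: 1/3, 2/3, 1.
f(1/3) = 0.375, f(2/3) = 6/17, f(1) = 1/3.
Sum = Δt · [f(1/3) + f(2/3) + f(1)].
Sum ≈ 0.3538.

0.3538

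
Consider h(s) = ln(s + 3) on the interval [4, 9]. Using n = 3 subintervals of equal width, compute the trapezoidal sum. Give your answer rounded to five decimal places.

11.18378

Δs = (9 − 4)/3 = 5/3.
h(4) ≈ 1.94591, h(17/3) ≈ 2.15948, h(22/3) ≈ 2.33537, h(9) ≈ 2.48491.
T_3 = (Δs/2)·[h(s_0) + 2h(s_1) + 2h(s_2) + h(s_3)].
Sum ≈ 11.18378.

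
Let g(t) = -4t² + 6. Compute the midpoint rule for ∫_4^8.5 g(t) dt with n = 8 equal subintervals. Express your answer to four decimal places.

-706.0254

Δt = (8.5 − 4)/8 = 0.5625.
Midpoints: 4.28125, 4.84375, 5.40625, 5.96875, 6.53125, 7.09375, 7.65625, 8.21875.
g(4.28125) = -67.31640625, g(4.84375) = -87.84765625, g(5.40625) = -110.91015625, g(5.96875) = -136.50390625, g(6.53125) = -164.62890625, g(7.09375) = -195.28515625, g(7.65625) = -228.47265625, g(8.21875) = -264.19140625.
Sum = Δt · [g(4.28125) + g(4.84375) + g(5.40625) + ...].
Sum ≈ -706.0254.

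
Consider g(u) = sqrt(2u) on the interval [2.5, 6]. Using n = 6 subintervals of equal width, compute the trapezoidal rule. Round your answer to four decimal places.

10.1251

Δu = (6 − 2.5)/6 = 7/12.
g(2.5) ≈ 2.2361, g(37/12) ≈ 2.4833, g(11/3) ≈ 2.7080, g(4.25) ≈ 2.9155, g(29/6) ≈ 3.1091, g(65/12) ≈ 3.2914, g(6) ≈ 3.4641.
T_6 = (Δu/2)·[g(u_0) + 2g(u_1) + ... + 2g(u_{5}) + g(u_6)].
Sum ≈ 10.1251.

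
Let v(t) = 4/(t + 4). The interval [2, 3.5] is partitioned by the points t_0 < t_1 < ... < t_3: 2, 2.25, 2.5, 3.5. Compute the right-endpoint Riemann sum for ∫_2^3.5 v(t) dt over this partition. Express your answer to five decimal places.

0.84718

Subinterval widths: 0.25, 0.25, 1.
Right endpoints: 2.25, 2.5, 3.5.
v(2.25) = 0.64, v(2.5) = 8/13, v(3.5) = 8/15.
Sum = Σ Δt_i · v(t_i).
Sum ≈ 0.84718.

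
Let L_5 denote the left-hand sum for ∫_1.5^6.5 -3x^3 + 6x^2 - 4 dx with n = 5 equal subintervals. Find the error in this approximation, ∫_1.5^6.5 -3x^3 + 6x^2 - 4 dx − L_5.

Exact integral: ∫_1.5^6.5 f(x) dx = -812.5.
L_5 = -550.625.
Error = -812.5 − (-550.625) = -261.875.

-261.875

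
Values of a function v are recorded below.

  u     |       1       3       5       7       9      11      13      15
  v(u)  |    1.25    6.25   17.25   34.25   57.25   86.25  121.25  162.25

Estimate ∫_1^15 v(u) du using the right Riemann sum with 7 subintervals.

969.5

Δu = 2.
Sum = 2·[6.25 + 17.25 + 34.25 + 57.25 + 86.25 + 121.25 + 162.25] = 969.5.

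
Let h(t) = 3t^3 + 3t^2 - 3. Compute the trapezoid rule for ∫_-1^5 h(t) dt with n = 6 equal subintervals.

Δt = (5 − (-1))/6 = 1.
h(-1) = -3, h(0) = -3, h(1) = 3, h(2) = 33, h(3) = 105, h(4) = 237, h(5) = 447.
T_6 = (Δt/2)·[h(t_0) + 2h(t_1) + ... + 2h(t_{5}) + h(t_6)].
Sum = 597.

597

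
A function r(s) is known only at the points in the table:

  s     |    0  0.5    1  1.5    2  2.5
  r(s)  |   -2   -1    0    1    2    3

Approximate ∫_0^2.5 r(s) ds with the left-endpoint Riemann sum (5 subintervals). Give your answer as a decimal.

Δs = 0.5.
Sum = 0.5·[(-2) + (-1) + 0 + 1 + 2] = 0.

0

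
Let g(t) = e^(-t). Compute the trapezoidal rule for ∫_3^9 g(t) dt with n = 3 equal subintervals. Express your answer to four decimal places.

Δt = (9 − 3)/3 = 2.
g(3) ≈ 0.0498, g(5) ≈ 0.0067, g(7) ≈ 0.0009, g(9) ≈ 0.0001.
T_3 = (Δt/2)·[g(t_0) + 2g(t_1) + 2g(t_2) + g(t_3)].
Sum ≈ 0.0652.

0.0652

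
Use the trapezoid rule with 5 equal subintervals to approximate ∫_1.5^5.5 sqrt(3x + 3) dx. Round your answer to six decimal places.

Δx = (5.5 − 1.5)/5 = 0.8.
f(1.5) ≈ 2.738613, f(2.3) ≈ 3.146427, f(3.1) ≈ 3.507136, f(3.9) ≈ 3.834058, f(4.7) ≈ 4.135215, f(5.5) ≈ 4.415880.
T_5 = (Δx/2)·[f(x_0) + 2f(x_1) + ... + 2f(x_{4}) + f(x_5)].
Sum ≈ 14.560065.

14.560065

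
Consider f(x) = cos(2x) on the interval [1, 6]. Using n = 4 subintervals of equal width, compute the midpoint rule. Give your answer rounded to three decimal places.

Δx = (6 − 1)/4 = 1.25.
Midpoints: 1.625, 2.875, 4.125, 5.375.
f(1.625) ≈ -0.994, f(2.875) ≈ 0.861, f(4.125) ≈ -0.386, f(5.375) ≈ -0.243.
Sum = Δx · [f(1.625) + f(2.875) + f(4.125) + f(5.375)].
Sum ≈ -0.952.

-0.952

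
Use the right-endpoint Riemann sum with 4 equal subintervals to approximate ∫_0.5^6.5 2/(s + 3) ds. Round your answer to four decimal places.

1.7523

Δs = (6.5 − 0.5)/4 = 1.5.
Right endpoints: 2, 3.5, 5, 6.5.
f(2) = 0.4, f(3.5) = 4/13, f(5) = 0.25, f(6.5) = 4/19.
Sum = Δs · [f(2) + f(3.5) + f(5) + f(6.5)].
Sum ≈ 1.7523.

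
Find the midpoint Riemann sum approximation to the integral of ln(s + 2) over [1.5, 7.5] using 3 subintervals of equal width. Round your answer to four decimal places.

Δs = (7.5 − 1.5)/3 = 2.
Midpoints: 2.5, 4.5, 6.5.
f(2.5) ≈ 1.5041, f(4.5) ≈ 1.8718, f(6.5) ≈ 2.1401.
Sum = Δs · [f(2.5) + f(4.5) + f(6.5)].
Sum ≈ 11.0319.

11.0319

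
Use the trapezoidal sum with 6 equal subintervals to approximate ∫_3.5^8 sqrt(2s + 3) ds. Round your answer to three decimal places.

17.061

Δs = (8 − 3.5)/6 = 0.75.
f(3.5) ≈ 3.162, f(4.25) ≈ 3.391, f(5) ≈ 3.606, f(5.75) ≈ 3.808, f(6.5) ≈ 4.000, f(7.25) ≈ 4.183, f(8) ≈ 4.359.
T_6 = (Δs/2)·[f(s_0) + 2f(s_1) + ... + 2f(s_{5}) + f(s_6)].
Sum ≈ 17.061.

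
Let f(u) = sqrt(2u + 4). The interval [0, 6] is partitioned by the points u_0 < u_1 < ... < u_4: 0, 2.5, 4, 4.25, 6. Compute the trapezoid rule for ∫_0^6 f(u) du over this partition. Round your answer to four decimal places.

Subinterval widths: 2.5, 1.5, 0.25, 1.75.
f(0) ≈ 2.0000, f(2.5) ≈ 3.0000, f(4) ≈ 3.4641, f(4.25) ≈ 3.5355, f(6) ≈ 4.0000.
On each subinterval the trapezoid contributes (Δu_i/2)·[f(u_{i-1}) + f(u_i)].
Sum ≈ 18.5666.

18.5666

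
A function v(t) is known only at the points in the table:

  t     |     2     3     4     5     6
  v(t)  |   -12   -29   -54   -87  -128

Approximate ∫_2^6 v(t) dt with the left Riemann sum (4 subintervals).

Δt = 1.
Sum = 1·[(-12) + (-29) + (-54) + (-87)] = -182.

-182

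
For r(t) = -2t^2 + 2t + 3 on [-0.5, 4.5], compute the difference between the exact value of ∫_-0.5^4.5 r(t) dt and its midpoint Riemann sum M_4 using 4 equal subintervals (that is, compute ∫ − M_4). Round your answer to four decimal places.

-1.3021

Exact integral: ∫_-0.5^4.5 r(t) dt ≈ -25.833333.
M_4 = -24.53125.
Error ≈ -25.833333 − (-24.53125) ≈ -1.3021.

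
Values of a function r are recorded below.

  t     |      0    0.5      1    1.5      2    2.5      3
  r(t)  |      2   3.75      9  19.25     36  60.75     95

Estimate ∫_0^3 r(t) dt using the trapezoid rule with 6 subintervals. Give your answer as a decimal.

Δt = 0.5.
T_6 = (0.5/2)·[2 + 2·3.75 + 2·9 + 2·19.25 + 2·36 + 2·60.75 + 95] = 88.625.

88.625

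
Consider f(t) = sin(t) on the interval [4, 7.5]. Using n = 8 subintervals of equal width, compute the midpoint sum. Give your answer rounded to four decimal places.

-1.0083

Δt = (7.5 − 4)/8 = 0.4375.
Midpoints: 4.21875, 4.65625, 5.09375, 5.53125, 5.96875, 6.40625, 6.84375, 7.28125.
f(4.21875) ≈ -0.8806, f(4.65625) ≈ -0.9984, f(5.09375) ≈ -0.9282, f(5.53125) ≈ -0.6831, f(5.96875) ≈ -0.3093, f(6.40625) ≈ 0.1228, f(6.84375) ≈ 0.5317, f(7.28125) ≈ 0.8404.
Sum = Δt · [f(4.21875) + f(4.65625) + f(5.09375) + ...].
Sum ≈ -1.0083.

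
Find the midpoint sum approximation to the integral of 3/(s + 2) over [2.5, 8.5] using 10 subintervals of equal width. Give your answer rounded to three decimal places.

Δs = (8.5 − 2.5)/10 = 0.6.
Midpoints: 2.8, 3.4, 4, 4.6, 5.2, 5.8, 6.4, 7, 7.6, 8.2.
f(2.8) = 0.625, f(3.4) = 5/9, f(4) = 0.5, f(4.6) = 5/11, f(5.2) = 5/12, f(5.8) = 5/13, f(6.4) = 5/14, f(7) = 1/3, f(7.6) = 0.3125, f(8.2) = 5/17.
Sum = Δs · [f(2.8) + f(3.4) + f(4) + ...].
Sum ≈ 2.540.

2.540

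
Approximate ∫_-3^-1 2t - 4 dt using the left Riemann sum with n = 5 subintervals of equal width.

Δt = (-1 − (-3))/5 = 0.4.
Left endpoints: -3, -2.6, -2.2, -1.8, -1.4.
f(-3) = -10, f(-2.6) = -9.2, f(-2.2) = -8.4, f(-1.8) = -7.6, f(-1.4) = -6.8.
Sum = Δt · [f(-3) + f(-2.6) + f(-2.2) + f(-1.8) + f(-1.4)].
Sum = -16.8.

-16.8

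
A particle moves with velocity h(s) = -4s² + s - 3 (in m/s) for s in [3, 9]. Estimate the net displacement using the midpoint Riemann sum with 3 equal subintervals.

Δs = (9 − 3)/3 = 2.
Midpoints: 4, 6, 8.
h(4) = -63, h(6) = -141, h(8) = -251.
Sum = Δs · [h(4) + h(6) + h(8)].
Sum = -910.

-910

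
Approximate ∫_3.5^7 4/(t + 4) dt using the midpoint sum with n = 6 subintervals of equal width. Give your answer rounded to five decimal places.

1.53143

Δt = (7 − 3.5)/6 = 7/12.
Midpoints: 91/24, 4.375, 119/24, 133/24, 6.125, 161/24.
f(91/24) = 96/187, f(4.375) = 32/67, f(119/24) = 96/215, f(133/24) = 96/229, f(6.125) = 32/81, f(161/24) = 96/257.
Sum = Δt · [f(91/24) + f(4.375) + f(119/24) + ...].
Sum ≈ 1.53143.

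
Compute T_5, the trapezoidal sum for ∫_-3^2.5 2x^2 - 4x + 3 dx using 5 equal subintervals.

52.635

Δx = (2.5 − (-3))/5 = 1.1.
f(-3) = 33, f(-1.9) = 17.82, f(-0.8) = 7.48, f(0.3) = 1.98, f(1.4) = 1.32, f(2.5) = 5.5.
T_5 = (Δx/2)·[f(x_0) + 2f(x_1) + ... + 2f(x_{4}) + f(x_5)].
Sum = 52.635.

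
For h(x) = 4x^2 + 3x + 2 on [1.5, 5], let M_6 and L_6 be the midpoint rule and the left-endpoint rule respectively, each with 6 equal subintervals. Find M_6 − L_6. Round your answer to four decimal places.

28.4132

M_6 ≈ 202.894676.
L_6 ≈ 174.481481.
M_6 − L_6 ≈ 28.4132.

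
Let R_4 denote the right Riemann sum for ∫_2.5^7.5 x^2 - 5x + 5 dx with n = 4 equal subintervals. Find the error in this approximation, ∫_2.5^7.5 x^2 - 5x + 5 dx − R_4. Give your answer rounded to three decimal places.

-16.927

Exact integral: ∫_2.5^7.5 f(x) dx ≈ 35.41667.
R_4 = 52.34375.
Error ≈ 35.41667 − 52.34375 ≈ -16.927.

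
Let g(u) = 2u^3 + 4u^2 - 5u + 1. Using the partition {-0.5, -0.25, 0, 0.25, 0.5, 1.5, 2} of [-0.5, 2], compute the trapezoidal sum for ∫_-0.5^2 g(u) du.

13.9375

Subinterval widths: 0.25, 0.25, 0.25, 0.25, 1, 0.5.
g(-0.5) = 4.25, g(-0.25) = 2.46875, g(0) = 1, g(0.25) = 0.03125, g(0.5) = -0.25, g(1.5) = 9.25, g(2) = 23.
On each subinterval the trapezoid contributes (Δu_i/2)·[g(u_{i-1}) + g(u_i)].
Sum = 13.9375.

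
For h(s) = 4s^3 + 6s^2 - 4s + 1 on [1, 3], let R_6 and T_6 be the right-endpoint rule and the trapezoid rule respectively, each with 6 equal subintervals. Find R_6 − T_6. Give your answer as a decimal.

24

R_6 ≈ 143.11111111.
T_6 ≈ 119.11111111.
R_6 − T_6 = 24.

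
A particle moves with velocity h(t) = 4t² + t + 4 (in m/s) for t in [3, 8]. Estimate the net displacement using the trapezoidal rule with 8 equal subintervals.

695.46875

Δt = (8 − 3)/8 = 0.625.
h(3) = 43, h(3.625) = 60.1875, h(4.25) = 80.5, h(4.875) = 103.9375, h(5.5) = 130.5, h(6.125) = 160.1875, h(6.75) = 193, h(7.375) = 228.9375, h(8) = 268.
T_8 = (Δt/2)·[h(t_0) + 2h(t_1) + ... + 2h(t_{7}) + h(t_8)].
Sum = 695.46875.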